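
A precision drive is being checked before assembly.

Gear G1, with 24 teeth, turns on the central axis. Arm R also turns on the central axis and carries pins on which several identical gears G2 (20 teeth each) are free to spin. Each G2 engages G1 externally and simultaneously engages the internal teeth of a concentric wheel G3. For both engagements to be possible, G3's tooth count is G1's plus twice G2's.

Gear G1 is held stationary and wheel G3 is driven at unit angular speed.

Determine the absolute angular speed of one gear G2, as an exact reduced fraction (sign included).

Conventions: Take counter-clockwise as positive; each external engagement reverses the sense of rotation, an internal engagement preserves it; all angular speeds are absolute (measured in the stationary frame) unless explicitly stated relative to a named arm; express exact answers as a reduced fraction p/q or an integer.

8/5

class = planetary set [G3 = 24+2·20 = 64; Willis about the carrier]
ring teeth: 24 + 2·20 = 64
24(ω_sun−ω_arm) = −64(ω_ring−ω_arm),  ω_sun = 0, ω_ring = 1
24(0−ω_arm) = −64(1−ω_arm)  ⇒  88·ω_arm = 64  ⇒  ω_arm = 8/11
sun–planet mesh: 24·(0−8/11) = −20·(ω_p−ω_arm)  ⇒  ω_p−ω_arm = 48/55
ω_p = 8/11 + 48/55 = 8/5
exact speed ratio = 8/5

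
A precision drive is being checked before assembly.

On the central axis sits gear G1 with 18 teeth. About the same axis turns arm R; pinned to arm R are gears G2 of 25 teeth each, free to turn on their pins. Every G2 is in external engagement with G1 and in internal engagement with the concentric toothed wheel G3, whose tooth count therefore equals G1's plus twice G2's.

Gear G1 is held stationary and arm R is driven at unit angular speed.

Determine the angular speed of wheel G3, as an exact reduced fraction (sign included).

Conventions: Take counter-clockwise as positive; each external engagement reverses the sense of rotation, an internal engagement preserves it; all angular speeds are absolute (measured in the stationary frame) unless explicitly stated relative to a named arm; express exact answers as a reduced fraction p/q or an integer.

43/34

planetary set (18T centre, 25T on arm, 68T internal) — Willis relation
ring teeth: 18 + 2·25 = 68
18(ω_sun−ω_arm) = −68(ω_ring−ω_arm),  ω_sun = 0, ω_arm = 1
ω_ring = 1 − (18/68)(0−1) = 43/34
exact speed ratio = 43/34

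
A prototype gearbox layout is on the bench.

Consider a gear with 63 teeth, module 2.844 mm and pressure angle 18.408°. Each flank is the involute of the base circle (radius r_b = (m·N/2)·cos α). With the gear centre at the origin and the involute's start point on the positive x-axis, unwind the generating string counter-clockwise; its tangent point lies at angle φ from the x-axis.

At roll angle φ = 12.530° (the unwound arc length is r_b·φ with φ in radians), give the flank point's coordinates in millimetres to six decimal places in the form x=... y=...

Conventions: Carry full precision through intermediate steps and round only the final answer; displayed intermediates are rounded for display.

x=87.010440 y=0.294927

recognized (one wheel, involute flank): single-mesh tooth geometry, m = 2.844, N = 63
pitch radius r_p = m·N/2 = 2.844·63/2 = 89.586000
base radius r_b = r_p·cos α = 89.586000·cos 18.408° = 85.002057
roll angle φ = 12.530° = 0.21868976 rad
x = r_b·(cos φ + φ·sin φ) = 87.010440
y = r_b·(sin φ − φ·cos φ) = 0.294927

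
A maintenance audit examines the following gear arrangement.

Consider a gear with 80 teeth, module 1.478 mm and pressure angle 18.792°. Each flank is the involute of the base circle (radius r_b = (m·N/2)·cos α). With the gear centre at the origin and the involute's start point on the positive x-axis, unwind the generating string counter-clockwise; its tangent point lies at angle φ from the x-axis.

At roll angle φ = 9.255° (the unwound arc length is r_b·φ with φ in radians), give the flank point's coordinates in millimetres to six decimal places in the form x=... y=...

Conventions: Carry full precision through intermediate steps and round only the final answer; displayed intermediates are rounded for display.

x=56.693974 y=0.078424

topology: single-mesh involute geometry — m = 1.478, N = 80
pitch radius r_p = m·N/2 = 1.478·80/2 = 59.120000
base radius r_b = r_p·cos α = 59.120000·cos 18.792° = 55.968564
roll angle φ = 9.255° = 0.16153022 rad
x = r_b·(cos φ + φ·sin φ) = 56.693974
y = r_b·(sin φ − φ·cos φ) = 0.078424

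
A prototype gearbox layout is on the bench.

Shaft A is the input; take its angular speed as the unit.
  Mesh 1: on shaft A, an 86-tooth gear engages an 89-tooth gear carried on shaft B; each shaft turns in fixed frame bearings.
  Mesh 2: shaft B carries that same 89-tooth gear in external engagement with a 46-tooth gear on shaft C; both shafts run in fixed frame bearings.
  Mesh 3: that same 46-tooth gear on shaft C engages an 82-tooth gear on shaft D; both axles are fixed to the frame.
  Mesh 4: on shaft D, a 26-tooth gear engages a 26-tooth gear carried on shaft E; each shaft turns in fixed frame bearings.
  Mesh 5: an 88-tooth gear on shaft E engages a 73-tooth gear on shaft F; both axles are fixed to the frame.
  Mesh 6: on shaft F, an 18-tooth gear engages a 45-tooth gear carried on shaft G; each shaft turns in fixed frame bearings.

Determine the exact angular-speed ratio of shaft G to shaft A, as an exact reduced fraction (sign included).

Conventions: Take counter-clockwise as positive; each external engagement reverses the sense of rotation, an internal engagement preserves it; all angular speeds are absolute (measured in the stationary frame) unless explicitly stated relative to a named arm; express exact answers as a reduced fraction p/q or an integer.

7568/14965

class = fixed-axis compound train [6 meshes; 6 ratios multiply, 6 sense flips]
mesh 1 [86T→89T]: running ratio 86/89, sense −
mesh 2 [89T→46T]: running ratio 43/23, sense +
mesh 3 [46T→82T]: running ratio 43/41, sense −
mesh 4 [26T→26T]: running ratio 43/41, sense +
mesh 5 [88T→73T]: running ratio 3784/2993, sense −
mesh 6 [18T→45T]: running ratio 7568/14965, sense +
ω_out/ω_in = 7568/14965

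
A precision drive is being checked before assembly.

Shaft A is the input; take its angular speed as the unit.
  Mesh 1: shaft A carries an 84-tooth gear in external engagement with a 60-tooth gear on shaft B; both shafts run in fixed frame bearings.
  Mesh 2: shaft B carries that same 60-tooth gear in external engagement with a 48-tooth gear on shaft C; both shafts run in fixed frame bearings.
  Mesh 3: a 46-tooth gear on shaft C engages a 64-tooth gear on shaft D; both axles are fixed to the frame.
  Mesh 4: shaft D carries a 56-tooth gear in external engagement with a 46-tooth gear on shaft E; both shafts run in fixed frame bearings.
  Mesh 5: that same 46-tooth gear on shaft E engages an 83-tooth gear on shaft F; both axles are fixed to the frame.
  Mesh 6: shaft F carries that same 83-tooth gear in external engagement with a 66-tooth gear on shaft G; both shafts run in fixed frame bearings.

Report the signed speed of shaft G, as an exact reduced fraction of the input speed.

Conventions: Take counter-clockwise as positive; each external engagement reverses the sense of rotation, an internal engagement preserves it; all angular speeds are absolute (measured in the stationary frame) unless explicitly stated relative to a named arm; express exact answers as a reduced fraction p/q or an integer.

1127/1056

6-mesh fixed-axis compound train (all bearings frame-fixed)
mesh 1 [84T→60T]: |ω|/ω_in = 1×84/60 = 7/5, sense flips to −
mesh 2 [60T→48T]: |ω|/ω_in = (7/5)×60/48 = 7/4, sense flips to +
mesh 3 [46T→64T]: |ω|/ω_in = (7/4)×46/64 = 161/128, sense flips to −
mesh 4 [56T→46T]: |ω|/ω_in = (161/128)×56/46 = 49/32, sense flips to +
mesh 5 [46T→83T]: |ω|/ω_in = (49/32)×46/83 = 1127/1328, sense flips to −
mesh 6 [83T→66T]: |ω|/ω_in = (1127/1328)×83/66 = 1127/1056, sense flips to +
signed output speed (× input speed) = 1127/1056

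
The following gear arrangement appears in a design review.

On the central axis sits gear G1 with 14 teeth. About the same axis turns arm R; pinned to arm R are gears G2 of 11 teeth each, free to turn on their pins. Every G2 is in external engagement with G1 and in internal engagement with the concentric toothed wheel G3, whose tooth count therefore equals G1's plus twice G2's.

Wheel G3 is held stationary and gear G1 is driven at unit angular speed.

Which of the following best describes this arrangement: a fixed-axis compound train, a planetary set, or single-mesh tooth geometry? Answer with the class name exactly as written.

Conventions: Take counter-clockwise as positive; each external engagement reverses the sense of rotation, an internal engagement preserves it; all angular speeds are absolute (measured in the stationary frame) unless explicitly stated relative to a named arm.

planetary set

topology: planetary set — G1 14T / G2 11T / G3 36T, arm = carrier (Willis)
classification: planetary set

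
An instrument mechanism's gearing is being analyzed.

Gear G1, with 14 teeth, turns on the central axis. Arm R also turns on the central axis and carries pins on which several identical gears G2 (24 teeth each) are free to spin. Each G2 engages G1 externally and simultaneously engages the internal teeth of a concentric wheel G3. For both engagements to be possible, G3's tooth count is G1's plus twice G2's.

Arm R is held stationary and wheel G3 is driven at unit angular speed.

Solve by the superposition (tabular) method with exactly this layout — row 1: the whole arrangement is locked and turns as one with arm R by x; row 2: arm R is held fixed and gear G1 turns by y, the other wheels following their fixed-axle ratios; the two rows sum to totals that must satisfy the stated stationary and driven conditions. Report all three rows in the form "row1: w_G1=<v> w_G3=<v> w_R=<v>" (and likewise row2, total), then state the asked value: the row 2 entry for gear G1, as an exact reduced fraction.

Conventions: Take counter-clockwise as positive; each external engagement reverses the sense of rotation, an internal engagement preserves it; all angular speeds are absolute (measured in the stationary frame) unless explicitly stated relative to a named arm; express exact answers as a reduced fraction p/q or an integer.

row1: w_G1=0 w_G3=0 w_R=0
row2: w_G1=-31/7 w_G3=1 w_R=0
total: w_G1=-31/7 w_G3=1 w_R=0
asked value: -31/7

planetary set (14T centre, 24T on arm, 62T internal) — Willis relation
superposition row 1 [locked train]: every member turns x
row 2 (arm held, sun turns y): ω_ring = −(14/62)·y, ω_arm = 0
boundary: total ω_arm = x = 0 and total ω_ring = x − (14/62)·y = 1  ⇒  y = -31/7, x = 0
row 2 ring = −(14/62)·(-31/7) = 1
totals (row 1 + row 2): sun 0 + (-31/7) = -31/7, ring 0 + 1 = 1, arm 0 + 0 = 0
asked cell (row2, sun) = -31/7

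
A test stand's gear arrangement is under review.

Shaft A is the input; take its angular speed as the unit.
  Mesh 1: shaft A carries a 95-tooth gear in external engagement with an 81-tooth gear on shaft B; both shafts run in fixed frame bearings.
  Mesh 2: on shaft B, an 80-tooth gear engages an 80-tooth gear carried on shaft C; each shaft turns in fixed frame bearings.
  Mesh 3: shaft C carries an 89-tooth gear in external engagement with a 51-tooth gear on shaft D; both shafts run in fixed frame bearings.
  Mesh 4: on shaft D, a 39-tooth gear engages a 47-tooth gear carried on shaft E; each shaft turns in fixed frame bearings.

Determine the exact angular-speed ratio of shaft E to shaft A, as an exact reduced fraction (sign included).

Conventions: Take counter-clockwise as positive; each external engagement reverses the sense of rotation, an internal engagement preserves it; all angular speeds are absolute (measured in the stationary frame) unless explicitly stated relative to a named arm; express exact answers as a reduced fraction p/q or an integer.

class = fixed-axis compound train [4 meshes; 4 ratios multiply, 4 sense flips]
mesh 1 [95T→81T]: running ratio 95/81, sense −
mesh 2 [80T→80T]: running ratio 95/81, sense +
mesh 3 [89T→51T]: running ratio 8455/4131, sense −
mesh 4 [39T→47T]: running ratio 109915/64719, sense +
ω_out/ω_in = 109915/64719

109915/64719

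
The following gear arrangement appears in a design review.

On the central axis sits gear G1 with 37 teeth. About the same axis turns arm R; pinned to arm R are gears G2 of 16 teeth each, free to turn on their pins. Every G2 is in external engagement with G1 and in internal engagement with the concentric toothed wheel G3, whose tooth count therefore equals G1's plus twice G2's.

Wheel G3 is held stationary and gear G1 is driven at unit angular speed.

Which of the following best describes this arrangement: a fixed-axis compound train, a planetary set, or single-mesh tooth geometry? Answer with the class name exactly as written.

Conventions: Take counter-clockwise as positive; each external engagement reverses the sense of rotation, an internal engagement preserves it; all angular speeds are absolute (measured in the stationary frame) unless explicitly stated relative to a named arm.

planetary set

topology: planetary set — G1 37T / G2 16T / G3 69T, arm = carrier (Willis)
classification: planetary set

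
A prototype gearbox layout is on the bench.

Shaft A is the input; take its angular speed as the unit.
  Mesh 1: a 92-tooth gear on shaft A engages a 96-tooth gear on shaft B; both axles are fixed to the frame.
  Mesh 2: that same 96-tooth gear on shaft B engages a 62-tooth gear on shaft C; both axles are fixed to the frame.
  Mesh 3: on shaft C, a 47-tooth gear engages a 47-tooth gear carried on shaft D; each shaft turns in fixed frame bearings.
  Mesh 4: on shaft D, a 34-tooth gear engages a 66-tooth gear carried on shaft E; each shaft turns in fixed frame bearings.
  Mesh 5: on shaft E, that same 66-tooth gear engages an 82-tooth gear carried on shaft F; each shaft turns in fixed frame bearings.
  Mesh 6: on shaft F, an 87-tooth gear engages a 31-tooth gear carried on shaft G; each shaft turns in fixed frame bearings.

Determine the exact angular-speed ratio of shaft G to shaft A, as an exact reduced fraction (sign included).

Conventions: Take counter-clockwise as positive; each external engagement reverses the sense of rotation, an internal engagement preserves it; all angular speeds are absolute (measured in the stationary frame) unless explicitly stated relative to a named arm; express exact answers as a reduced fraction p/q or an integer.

68034/39401

class = fixed-axis compound train [6 meshes; 6 ratios multiply, 6 sense flips]
mesh 1 [92T→96T]: running ratio 23/24, sense −
mesh 2 [96T→62T]: running ratio 46/31, sense +
mesh 3 [47T→47T]: running ratio 46/31, sense −
mesh 4 [34T→66T]: running ratio 782/1023, sense +
mesh 5 [66T→82T]: running ratio 782/1271, sense −
mesh 6 [87T→31T]: running ratio 68034/39401, sense +
ω_out/ω_in = 68034/39401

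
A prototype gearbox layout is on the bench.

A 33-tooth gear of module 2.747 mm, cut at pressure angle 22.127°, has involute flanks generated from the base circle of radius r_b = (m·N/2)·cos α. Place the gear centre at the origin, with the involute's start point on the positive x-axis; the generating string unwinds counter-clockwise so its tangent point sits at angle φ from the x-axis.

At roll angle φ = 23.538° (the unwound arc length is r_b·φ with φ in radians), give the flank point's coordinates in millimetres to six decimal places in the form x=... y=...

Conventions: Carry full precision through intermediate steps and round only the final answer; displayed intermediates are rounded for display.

single-mesh involute tooth geometry (33T wheel at module 2.747)
pitch radius r_p = m·N/2 = 2.747·33/2 = 45.325500
base radius r_b = r_p·cos α = 45.325500·cos 22.127° = 41.987333
roll angle φ = 23.538° = 0.41081560 rad
x = r_b·(cos φ + φ·sin φ) = 45.382327
y = r_b·(sin φ − φ·cos φ) = 0.954093

x=45.382327 y=0.954093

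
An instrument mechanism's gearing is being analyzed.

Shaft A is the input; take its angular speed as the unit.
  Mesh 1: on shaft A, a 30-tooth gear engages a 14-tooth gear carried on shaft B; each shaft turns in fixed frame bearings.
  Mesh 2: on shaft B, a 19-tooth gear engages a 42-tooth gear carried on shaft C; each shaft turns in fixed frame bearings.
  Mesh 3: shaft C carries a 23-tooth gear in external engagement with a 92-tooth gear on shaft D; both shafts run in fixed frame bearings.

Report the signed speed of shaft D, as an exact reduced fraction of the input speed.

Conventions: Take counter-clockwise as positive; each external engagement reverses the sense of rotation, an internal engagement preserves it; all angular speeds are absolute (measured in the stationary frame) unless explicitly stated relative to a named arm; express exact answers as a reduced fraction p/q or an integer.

3-mesh fixed-axis compound train (all bearings frame-fixed)
mesh 1 [30T→14T]: |ω|/ω_in = 1×30/14 = 15/7, sense flips to −
mesh 2 [19T→42T]: |ω|/ω_in = (15/7)×19/42 = 95/98, sense flips to +
mesh 3 [23T→92T]: |ω|/ω_in = (95/98)×23/92 = 95/392, sense flips to −
signed output speed (× input speed) = -95/392

-95/392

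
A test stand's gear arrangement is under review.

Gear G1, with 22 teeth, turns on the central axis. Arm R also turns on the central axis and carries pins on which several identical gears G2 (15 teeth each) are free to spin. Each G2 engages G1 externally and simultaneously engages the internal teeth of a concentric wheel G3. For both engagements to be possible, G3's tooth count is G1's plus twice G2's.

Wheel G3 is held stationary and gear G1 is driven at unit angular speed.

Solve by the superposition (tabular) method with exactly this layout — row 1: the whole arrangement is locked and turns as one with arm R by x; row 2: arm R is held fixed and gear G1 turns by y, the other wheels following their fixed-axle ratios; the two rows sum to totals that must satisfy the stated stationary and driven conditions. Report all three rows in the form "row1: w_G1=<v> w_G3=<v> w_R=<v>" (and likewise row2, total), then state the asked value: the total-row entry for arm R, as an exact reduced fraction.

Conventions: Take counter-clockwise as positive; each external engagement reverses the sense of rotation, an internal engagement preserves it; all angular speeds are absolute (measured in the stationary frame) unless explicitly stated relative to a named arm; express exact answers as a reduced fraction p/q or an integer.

row1: w_G1=11/37 w_G3=11/37 w_R=11/37
row2: w_G1=26/37 w_G3=-11/37 w_R=0
total: w_G1=1 w_G3=0 w_R=11/37
asked value: 11/37

topology: planetary set — G1 22T / G2 15T / G3 52T, arm = carrier (Willis)
superposition row 1 [locked train]: every member turns x
row 2: sun turns y, ring = −(22/52)·y, arm 0
boundary: total ω_ring = x − (22/52)·y = 0 and total ω_sun = x + y = 1  ⇒  y = 26/37, x = 11/37
row 2 ring = −(22/52)·26/37 = -11/37
totals (row 1 + row 2): sun 11/37 + 26/37 = 1, ring 11/37 + (-11/37) = 0, arm 11/37 + 0 = 11/37
asked cell (total, arm) = 11/37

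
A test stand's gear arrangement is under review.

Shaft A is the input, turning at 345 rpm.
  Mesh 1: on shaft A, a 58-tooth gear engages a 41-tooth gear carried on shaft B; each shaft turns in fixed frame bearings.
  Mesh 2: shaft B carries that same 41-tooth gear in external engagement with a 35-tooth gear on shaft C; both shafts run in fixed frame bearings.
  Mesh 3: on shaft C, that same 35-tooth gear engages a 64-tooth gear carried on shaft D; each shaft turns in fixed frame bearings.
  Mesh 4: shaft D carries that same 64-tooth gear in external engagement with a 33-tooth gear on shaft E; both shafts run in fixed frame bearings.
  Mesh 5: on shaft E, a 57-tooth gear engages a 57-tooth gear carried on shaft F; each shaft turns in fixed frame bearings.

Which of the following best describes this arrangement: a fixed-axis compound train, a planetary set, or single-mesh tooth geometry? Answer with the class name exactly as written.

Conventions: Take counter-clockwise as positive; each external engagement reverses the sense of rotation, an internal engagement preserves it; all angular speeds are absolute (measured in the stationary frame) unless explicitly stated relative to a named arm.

fixed-axis compound train

recognized (6 fixed axles, 5 meshes): fixed-axis compound train
classification: fixed-axis compound train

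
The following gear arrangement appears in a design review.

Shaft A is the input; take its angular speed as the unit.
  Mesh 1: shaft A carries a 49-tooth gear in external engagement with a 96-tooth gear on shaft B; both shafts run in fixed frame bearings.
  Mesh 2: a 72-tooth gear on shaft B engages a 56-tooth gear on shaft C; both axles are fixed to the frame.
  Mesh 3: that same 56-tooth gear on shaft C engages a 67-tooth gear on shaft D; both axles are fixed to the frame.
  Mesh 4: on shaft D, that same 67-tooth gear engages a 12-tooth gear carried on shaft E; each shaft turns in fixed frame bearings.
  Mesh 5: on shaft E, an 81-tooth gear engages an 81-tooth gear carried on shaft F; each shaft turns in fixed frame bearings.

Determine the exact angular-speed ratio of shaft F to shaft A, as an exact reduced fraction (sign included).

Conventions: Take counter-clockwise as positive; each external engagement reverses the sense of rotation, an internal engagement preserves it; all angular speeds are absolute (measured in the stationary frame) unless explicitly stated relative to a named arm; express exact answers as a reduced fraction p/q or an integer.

-49/16

class = fixed-axis compound train [5 meshes; 5 ratios multiply, 5 sense flips]
mesh 1 [49T→96T]: running ratio 49/96, sense −
mesh 2 [72T→56T]: running ratio 21/32, sense +
mesh 3 [56T→67T]: running ratio 147/268, sense −
mesh 4 [67T→12T]: running ratio 49/16, sense +
mesh 5 [81T→81T]: running ratio 49/16, sense −
ω_out/ω_in = -49/16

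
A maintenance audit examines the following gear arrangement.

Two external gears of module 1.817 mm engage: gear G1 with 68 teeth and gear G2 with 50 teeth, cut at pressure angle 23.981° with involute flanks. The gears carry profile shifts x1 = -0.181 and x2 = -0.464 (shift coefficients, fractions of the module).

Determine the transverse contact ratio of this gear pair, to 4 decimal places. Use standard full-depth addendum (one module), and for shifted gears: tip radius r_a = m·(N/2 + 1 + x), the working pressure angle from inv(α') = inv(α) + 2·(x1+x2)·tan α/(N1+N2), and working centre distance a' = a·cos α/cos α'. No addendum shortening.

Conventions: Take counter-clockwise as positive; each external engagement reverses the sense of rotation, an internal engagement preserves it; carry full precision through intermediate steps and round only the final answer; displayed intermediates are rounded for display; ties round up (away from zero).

1.6890

topology: single-mesh involute geometry — m = 1.817, 68T/50T pair
base radii: r_b1 = 56.445341, r_b2 = 41.503927
tip radii: r_a1 = 63.266123, r_a2 = 46.398912
inv(α') = inv(23.981°) + 2·(-0.181-0.464)·tan α/(68+50) = 0.02142100  ⇒  α' = 22.46873°
a' = a·cos α / cos α' = 107.2030·cos 23.981°/cos 22.46873° = 105.995581
action lengths: √(r_a1²−r_b1²) = 28.574916, √(r_a2²−r_b2²) = 20.743266
base pitch p_b = π·m·cos α = 5.215537
CR = (28.574916 + 20.743266 − 105.995581·sin 22.46873°)/5.215537 = 1.688967
contact ratio ≈ 1.6890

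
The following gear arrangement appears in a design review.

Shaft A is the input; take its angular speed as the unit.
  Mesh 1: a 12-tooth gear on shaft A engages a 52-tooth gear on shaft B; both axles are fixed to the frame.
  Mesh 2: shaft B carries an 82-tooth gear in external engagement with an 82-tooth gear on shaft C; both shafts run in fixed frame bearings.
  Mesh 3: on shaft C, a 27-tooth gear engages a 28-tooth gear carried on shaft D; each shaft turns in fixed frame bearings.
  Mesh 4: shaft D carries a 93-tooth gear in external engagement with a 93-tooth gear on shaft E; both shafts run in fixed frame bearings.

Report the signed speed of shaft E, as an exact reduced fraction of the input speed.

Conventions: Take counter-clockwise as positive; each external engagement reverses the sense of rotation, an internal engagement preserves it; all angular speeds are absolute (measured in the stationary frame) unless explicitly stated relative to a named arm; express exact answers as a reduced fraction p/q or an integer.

4-mesh fixed-axis compound train (all bearings frame-fixed)
mesh 1 [12T→52T]: |ω|/ω_in = 1×12/52 = 3/13, sense flips to −
mesh 2 [82T→82T]: |ω|/ω_in = (3/13)×82/82 = 3/13, sense flips to +
mesh 3 [27T→28T]: |ω|/ω_in = (3/13)×27/28 = 81/364, sense flips to −
mesh 4 [93T→93T]: |ω|/ω_in = (81/364)×93/93 = 81/364, sense flips to +
signed output speed (× input speed) = 81/364

81/364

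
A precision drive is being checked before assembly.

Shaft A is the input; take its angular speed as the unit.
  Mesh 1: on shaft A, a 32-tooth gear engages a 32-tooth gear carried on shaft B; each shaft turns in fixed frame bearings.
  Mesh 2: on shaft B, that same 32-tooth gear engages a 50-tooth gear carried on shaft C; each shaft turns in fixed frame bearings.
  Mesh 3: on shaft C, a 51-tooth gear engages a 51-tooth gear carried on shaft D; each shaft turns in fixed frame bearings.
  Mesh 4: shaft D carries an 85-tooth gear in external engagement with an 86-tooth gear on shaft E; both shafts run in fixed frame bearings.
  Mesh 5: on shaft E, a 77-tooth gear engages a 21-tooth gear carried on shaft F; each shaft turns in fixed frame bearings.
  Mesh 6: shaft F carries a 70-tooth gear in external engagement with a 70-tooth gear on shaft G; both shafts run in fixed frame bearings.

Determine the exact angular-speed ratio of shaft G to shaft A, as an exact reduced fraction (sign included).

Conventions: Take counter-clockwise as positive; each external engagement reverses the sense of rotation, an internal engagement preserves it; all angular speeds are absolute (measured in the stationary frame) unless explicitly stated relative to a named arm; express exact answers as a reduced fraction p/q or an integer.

class = fixed-axis compound train [6 meshes; 6 ratios multiply, 6 sense flips]
mesh 1 [32T→32T]: running ratio 1, sense −
mesh 2 [32T→50T]: running ratio 16/25, sense +
mesh 3 [51T→51T]: running ratio 16/25, sense −
mesh 4 [85T→86T]: running ratio 136/215, sense +
mesh 5 [77T→21T]: running ratio 1496/645, sense −
mesh 6 [70T→70T]: running ratio 1496/645, sense +
ω_out/ω_in = 1496/645

1496/645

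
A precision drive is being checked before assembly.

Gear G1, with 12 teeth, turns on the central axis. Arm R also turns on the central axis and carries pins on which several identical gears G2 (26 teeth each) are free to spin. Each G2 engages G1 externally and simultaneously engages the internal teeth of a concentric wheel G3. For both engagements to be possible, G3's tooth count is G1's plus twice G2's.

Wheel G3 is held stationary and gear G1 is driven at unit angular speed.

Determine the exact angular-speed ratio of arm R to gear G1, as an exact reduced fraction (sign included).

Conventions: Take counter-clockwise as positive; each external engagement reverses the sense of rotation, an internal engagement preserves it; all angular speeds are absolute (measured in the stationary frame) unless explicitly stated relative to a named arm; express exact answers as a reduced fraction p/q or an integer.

topology: planetary set — G1 12T / G2 26T / G3 64T, arm = carrier (Willis)
ring teeth: 12 + 2·26 = 64
12(ω_sun−ω_arm) = −64(ω_ring−ω_arm),  ω_ring = 0, ω_sun = 1
12(1−ω_arm) = −64(0−ω_arm)  ⇒  76·ω_arm = 12  ⇒  ω_arm = 3/19
ω_out/ω_in = 3/19

3/19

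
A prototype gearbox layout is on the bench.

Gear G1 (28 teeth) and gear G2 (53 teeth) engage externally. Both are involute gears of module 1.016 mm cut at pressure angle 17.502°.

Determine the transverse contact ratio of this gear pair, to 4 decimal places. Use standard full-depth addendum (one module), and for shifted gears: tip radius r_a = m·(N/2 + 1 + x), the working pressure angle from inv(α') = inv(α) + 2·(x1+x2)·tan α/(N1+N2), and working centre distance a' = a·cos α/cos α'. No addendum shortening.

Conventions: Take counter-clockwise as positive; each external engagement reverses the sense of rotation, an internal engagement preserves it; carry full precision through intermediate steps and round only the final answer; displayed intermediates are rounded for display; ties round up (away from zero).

single-mesh involute tooth geometry (28T engaging 53T at module 1.016)
base radii: r_b1 = 13.565521, r_b2 = 25.677593
tip radii: r_a1 = 15.240000, r_a2 = 27.940000
no profile shift: α' = α, a' = a
action lengths: √(r_a1²−r_b1²) = 6.945088, √(r_a2²−r_b2²) = 11.013848
base pitch p_b = π·m·cos α = 3.044096
CR = (6.945088 + 11.013848 − 41.148000·sin 17.50200°)/3.044096 = 1.834411
contact ratio ≈ 1.8344

1.8344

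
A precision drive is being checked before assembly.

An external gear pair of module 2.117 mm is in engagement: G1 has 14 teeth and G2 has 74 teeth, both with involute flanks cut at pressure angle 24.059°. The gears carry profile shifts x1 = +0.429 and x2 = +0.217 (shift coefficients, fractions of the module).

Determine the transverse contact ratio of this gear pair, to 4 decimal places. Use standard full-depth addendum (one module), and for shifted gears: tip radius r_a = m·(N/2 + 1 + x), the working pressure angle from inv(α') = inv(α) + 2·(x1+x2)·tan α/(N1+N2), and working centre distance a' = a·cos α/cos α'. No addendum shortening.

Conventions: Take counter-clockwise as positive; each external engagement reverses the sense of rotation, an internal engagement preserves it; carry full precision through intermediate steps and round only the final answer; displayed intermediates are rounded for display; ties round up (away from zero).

topology: single-mesh involute geometry — m = 2.117, 14T/74T pair
base radii: r_b1 = 13.531616, r_b2 = 71.524257
tip radii: r_a1 = 17.844193, r_a2 = 80.905389
inv(α') = inv(24.059°) + 2·(+0.429+0.217)·tan α/(14+74) = 0.03310925  ⇒  α' = 25.79640°
a' = a·cos α / cos α' = 93.1480·cos 24.059°/cos 25.79640° = 94.470193
action lengths: √(r_a1²−r_b1²) = 11.632308, √(r_a2²−r_b2²) = 37.814846
base pitch p_b = π·m·cos α = 6.072975
CR = (11.632308 + 37.814846 − 94.470193·sin 25.79640°)/6.072975 = 1.372661
contact ratio ≈ 1.3727

1.3727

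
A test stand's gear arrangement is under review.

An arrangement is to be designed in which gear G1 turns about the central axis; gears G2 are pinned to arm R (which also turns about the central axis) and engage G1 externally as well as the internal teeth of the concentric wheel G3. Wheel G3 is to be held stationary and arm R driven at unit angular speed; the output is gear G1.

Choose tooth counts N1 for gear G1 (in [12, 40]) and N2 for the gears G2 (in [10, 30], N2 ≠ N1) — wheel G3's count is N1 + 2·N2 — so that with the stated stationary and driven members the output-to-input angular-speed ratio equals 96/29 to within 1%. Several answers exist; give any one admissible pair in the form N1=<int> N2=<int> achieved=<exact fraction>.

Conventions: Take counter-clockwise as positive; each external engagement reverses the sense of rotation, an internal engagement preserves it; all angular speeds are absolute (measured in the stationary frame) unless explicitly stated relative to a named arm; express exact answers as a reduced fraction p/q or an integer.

topology: planetary set — design target 96/29, arm = carrier (Willis)
Willis with ω_ring = 0: ω_sun/ω_arm = (N1+N3)/N1; set equal to 96/29  ⇒  N3/N1 = 96/29 − 1 = 67/29
N3 = N1 + 2·N2  ⇒  N2/N1 = (N3/N1 − 1)/2 = (67/29 − 1)/2 = 19/29
smallest multiple with N1 ≥ 12 and N2 ≥ 10: k = 1  ⇒  N1 = 1·29 = 29, N2 = 1·19 = 19 (N1 ≤ 40, N2 ≤ 30, N2 ≠ N1 ✓), N3 = 29 + 2·19 = 67
check: (N1+N3)/N1 with N1 = 29, N3 = 67 gives 96/29; |achieved − target| = 0 ≤ 24/725 ✓

N1=29 N2=19 achieved=96/29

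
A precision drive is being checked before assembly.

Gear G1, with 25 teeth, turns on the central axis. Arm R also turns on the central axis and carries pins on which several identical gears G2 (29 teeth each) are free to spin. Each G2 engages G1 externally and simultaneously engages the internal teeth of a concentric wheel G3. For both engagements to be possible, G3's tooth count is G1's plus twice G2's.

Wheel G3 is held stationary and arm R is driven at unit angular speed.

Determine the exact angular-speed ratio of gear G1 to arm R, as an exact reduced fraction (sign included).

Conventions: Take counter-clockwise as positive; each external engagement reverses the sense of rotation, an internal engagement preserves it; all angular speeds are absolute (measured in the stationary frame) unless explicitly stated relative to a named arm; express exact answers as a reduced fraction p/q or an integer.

108/25

class = planetary set [G3 = 25+2·29 = 83; Willis about the carrier]
ring teeth: 25 + 2·29 = 83
25(ω_sun−ω_arm) = −83(ω_ring−ω_arm),  ω_ring = 0, ω_arm = 1
ω_sun = 1 − (83/25)(0−1) = 108/25
ω_out/ω_in = 108/25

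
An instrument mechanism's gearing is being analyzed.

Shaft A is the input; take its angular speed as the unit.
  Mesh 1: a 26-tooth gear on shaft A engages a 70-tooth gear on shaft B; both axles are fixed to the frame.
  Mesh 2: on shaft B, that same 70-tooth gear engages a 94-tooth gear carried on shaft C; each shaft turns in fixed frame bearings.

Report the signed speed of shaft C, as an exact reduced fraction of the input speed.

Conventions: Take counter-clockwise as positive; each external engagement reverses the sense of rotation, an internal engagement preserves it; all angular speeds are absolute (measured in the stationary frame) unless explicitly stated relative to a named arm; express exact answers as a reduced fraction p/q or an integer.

13/47

2-mesh fixed-axis compound train (all bearings frame-fixed)
mesh 1 [26T→70T]: |ω|/ω_in = 1×26/70 = 13/35, sense flips to −
mesh 2 [70T→94T]: |ω|/ω_in = (13/35)×70/94 = 13/47, sense flips to +
signed output speed (× input speed) = 13/47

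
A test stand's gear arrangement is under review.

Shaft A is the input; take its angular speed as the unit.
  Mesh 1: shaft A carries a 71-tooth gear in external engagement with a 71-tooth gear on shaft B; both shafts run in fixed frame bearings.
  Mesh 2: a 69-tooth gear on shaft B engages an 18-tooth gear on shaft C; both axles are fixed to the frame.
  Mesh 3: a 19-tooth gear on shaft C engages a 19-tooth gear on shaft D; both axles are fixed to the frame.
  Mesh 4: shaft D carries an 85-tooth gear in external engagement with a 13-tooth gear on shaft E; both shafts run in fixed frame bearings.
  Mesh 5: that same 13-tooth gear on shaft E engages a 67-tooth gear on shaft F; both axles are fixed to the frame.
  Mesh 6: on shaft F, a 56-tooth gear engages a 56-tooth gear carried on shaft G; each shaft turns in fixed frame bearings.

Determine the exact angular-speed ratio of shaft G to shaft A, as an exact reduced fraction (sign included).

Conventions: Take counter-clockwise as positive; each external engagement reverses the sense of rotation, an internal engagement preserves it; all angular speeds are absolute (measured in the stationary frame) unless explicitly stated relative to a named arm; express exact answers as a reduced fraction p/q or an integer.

class = fixed-axis compound train [6 meshes; 6 ratios multiply, 6 sense flips]
mesh 1 [71T→71T]: running ratio 1, sense −
mesh 2 [69T→18T]: running ratio 23/6, sense +
mesh 3 [19T→19T]: running ratio 23/6, sense −
mesh 4 [85T→13T]: running ratio 1955/78, sense +
mesh 5 [13T→67T]: running ratio 1955/402, sense −
mesh 6 [56T→56T]: running ratio 1955/402, sense +
ω_out/ω_in = 1955/402

1955/402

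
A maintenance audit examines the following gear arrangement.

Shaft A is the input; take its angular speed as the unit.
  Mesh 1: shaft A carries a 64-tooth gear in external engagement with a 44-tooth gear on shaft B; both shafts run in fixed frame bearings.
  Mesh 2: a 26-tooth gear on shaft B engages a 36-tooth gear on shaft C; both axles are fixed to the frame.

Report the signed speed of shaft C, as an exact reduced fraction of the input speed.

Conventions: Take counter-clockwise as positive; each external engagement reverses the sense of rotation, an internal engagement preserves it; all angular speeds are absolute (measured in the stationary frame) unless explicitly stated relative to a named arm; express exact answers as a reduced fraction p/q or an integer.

2-mesh fixed-axis compound train (all bearings frame-fixed)
mesh 1 [64T→44T]: |ω|/ω_in = 1×64/44 = 16/11, sense flips to −
mesh 2 [26T→36T]: |ω|/ω_in = (16/11)×26/36 = 104/99, sense flips to +
signed output speed (× input speed) = 104/99

104/99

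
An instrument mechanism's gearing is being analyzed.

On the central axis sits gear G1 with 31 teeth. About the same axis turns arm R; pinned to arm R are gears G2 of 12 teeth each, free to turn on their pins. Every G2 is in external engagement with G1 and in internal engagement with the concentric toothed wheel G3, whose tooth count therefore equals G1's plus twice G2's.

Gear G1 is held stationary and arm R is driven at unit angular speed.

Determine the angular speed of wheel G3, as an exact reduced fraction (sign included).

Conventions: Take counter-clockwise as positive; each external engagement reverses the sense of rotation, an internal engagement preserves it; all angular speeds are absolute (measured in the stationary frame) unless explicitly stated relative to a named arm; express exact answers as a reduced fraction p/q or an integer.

86/55

planetary set (31T centre, 12T on arm, 55T internal) — Willis relation
ring teeth: 31 + 2·12 = 55
31(ω_sun−ω_arm) = −55(ω_ring−ω_arm),  ω_sun = 0, ω_arm = 1
ω_ring = 1 − (31/55)(0−1) = 86/55
exact speed ratio = 86/55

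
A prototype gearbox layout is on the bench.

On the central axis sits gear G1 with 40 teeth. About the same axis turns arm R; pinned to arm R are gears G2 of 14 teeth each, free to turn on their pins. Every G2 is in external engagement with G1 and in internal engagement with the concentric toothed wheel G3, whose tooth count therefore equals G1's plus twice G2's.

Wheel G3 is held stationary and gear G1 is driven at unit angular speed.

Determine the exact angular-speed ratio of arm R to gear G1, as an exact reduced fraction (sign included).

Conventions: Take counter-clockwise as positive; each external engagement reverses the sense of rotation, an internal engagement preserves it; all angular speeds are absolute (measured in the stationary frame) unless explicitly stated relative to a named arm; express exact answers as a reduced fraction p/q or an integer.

recognized (axles ride arm R): planetary set, 40/14/68 teeth
ring teeth: 40 + 2·14 = 68
40(ω_sun−ω_arm) = −68(ω_ring−ω_arm),  ω_ring = 0, ω_sun = 1
40(1−ω_arm) = −68(0−ω_arm)  ⇒  108·ω_arm = 40  ⇒  ω_arm = 10/27
ω_out/ω_in = 10/27

10/27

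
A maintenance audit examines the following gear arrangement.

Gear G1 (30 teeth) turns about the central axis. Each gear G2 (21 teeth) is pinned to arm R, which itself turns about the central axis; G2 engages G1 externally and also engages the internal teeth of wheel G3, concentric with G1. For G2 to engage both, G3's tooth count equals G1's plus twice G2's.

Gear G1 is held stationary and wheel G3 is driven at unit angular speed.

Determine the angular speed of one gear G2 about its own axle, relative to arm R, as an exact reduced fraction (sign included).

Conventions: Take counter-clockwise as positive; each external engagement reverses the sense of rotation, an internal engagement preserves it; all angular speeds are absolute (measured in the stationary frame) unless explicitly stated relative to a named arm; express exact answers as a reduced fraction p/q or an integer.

topology: planetary set — G1 30T / G2 21T / G3 72T, arm = carrier (Willis)
ring teeth: 30 + 2·21 = 72
30(ω_sun−ω_arm) = −72(ω_ring−ω_arm),  ω_sun = 0, ω_ring = 1
30(0−ω_arm) = −72(1−ω_arm)  ⇒  102·ω_arm = 72  ⇒  ω_arm = 12/17
sun–planet mesh: 30·(0−12/17) = −21·(ω_p−ω_arm)  ⇒  ω_p−ω_arm = 120/119
exact speed ratio = 120/119

120/119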